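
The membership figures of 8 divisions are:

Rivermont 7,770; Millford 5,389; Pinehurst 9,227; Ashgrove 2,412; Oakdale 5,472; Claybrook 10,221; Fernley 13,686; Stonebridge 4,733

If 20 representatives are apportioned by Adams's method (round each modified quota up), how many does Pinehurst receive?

3

Standard divisor 58910/20 ≈ 2945.5; standard quotas: Rivermont 2.638, Millford 1.830, Pinehurst 3.133, Ashgrove 0.819, Oakdale 1.858, Claybrook 3.470, Fernley 4.646, Stonebridge 1.607.
Rounding up gives 3, 2, 4, 1, 2, 4, 5, 2 = 23 seats, so the divisor must be adjusted.
With modified divisor 3700: modified quotas Rivermont 2.100, Millford 1.456, Pinehurst 2.494, Ashgrove 0.652, Oakdale 1.479, Claybrook 2.762, Fernley 3.699, Stonebridge 1.279.
Rounding up: Rivermont 3, Millford 2, Pinehurst 3, Ashgrove 1, Oakdale 2, Claybrook 3, Fernley 4, Stonebridge 2 (total 20).
Pinehurst receives 3.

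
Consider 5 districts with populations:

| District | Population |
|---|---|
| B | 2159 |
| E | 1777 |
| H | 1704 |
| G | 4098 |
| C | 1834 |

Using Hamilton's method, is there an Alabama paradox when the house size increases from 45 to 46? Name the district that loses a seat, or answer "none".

none

At 45 seats: B 8, E 7, H 7, G 16, C 7.
At 46 seats: B 9, E 7, H 7, G 16, C 7.
No district's allocation decreased.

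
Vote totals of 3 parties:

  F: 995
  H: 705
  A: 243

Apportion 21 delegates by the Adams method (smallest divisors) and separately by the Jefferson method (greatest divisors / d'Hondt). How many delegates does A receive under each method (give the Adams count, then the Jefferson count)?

3 and 2

Adams: F 10, H 8, A 3.
Jefferson: F 11, H 8, A 2.
A gets 3 under Adams and 2 under Jefferson.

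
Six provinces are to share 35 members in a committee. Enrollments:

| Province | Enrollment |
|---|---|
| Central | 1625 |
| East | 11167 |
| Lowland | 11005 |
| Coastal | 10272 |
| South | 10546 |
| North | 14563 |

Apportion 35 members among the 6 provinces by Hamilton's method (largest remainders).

Total 59178; standard divisor 59178/35 ≈ 1690.8.
Standard quotas: Central 0.9611, East 6.6046, Lowland 6.5088, Coastal 6.0752, South 6.2373, North 8.6131.
Lower quotas: Central 0, East 6, Lowland 6, Coastal 6, South 6, North 8 (sum 32, leaving 3 seats).
Remainders in descending order: Central 0.9611, North 0.6131, East 0.6046, Lowland 0.5088, South 0.2373, Coastal 0.0752.
The surplus seats go to Central, North, East.

Central=1, East=7, Lowland=6, Coastal=6, South=6, North=9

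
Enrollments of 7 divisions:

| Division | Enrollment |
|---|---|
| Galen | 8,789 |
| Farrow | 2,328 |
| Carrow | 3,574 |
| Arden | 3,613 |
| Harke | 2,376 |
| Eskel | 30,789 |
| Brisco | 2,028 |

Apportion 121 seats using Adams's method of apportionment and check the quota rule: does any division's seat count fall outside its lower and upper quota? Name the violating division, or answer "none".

Standard quotas: Galen 19.879, Farrow 5.265, Carrow 8.084, Arden 8.172, Harke 5.374, Eskel 69.639, Brisco 4.587.
Adams allocation: Galen 20, Farrow 6, Carrow 8, Arden 8, Harke 6, Eskel 68, Brisco 5.
Eskel has quota 69.639 (lower 69, upper 70) but receives 68 — outside the quota interval.

Eskel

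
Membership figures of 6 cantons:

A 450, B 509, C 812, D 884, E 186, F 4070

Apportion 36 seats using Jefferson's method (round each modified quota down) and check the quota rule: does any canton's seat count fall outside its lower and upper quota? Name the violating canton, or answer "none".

Standard quotas: A 2.344, B 2.651, C 4.230, D 4.605, E 0.969, F 21.201.
Jefferson allocation: A 2, B 2, C 4, D 4, E 1, F 23.
F has quota 21.201 (lower 21, upper 22) but receives 23 — outside the quota interval.

F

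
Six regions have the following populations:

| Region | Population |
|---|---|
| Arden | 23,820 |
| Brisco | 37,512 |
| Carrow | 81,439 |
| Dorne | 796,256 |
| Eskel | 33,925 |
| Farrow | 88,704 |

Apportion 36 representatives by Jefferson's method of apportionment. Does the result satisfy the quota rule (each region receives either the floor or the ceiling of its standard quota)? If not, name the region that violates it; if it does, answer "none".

Standard quotas: Arden 0.808, Brisco 1.272, Carrow 2.762, Dorne 27.000, Eskel 1.150, Farrow 3.008.
Jefferson allocation: Arden 0, Brisco 1, Carrow 2, Dorne 29, Eskel 1, Farrow 3.
Dorne has quota 27.000 (lower 27, upper 28) but receives 29 — outside the quota interval.

Dorne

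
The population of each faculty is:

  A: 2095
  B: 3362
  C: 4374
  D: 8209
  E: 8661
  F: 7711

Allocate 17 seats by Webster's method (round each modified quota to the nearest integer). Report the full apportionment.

A=1, B=2, C=2, D=4, E=4, F=4

Standard divisor 34412/17 ≈ 2024.235; standard quotas: A 1.035, B 1.661, C 2.161, D 4.055, E 4.279, F 3.809.
Rounding to the nearest integer gives A 1, B 2, C 2, D 4, E 4, F 4 — total 17, matching the house size, so no adjustment is needed.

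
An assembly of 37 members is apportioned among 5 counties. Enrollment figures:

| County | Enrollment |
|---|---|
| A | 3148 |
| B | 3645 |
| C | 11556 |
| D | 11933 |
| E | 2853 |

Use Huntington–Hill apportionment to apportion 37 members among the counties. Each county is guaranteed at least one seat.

A=4, B=4, C=13, D=13, E=3

With divisor 897: modified quotas A 3.509, B 4.064, C 12.883, D 13.303, E 3.181.
Geometric-mean thresholds: A √(3·4)=3.464, B √(4·5)=4.472, C √(12·13)=12.490, D √(13·14)=13.491, E √(3·4)=3.464.
Each quota rounded against its threshold gives A 4, B 4, C 13, D 13, E 3 (total 37).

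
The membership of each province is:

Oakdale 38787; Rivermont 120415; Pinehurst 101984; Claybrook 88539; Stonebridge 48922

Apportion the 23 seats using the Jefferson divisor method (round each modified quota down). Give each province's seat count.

Standard divisor 398647/23 ≈ 17332.478; standard quotas: Oakdale 2.238, Rivermont 6.947, Pinehurst 5.884, Claybrook 5.108, Stonebridge 2.823.
Rounding down gives 2, 6, 5, 5, 2 = 20 seats, so the divisor must be adjusted.
With modified divisor 15700: modified quotas Oakdale 2.471, Rivermont 7.670, Pinehurst 6.496, Claybrook 5.639, Stonebridge 3.116.
Rounding down: Oakdale 2, Rivermont 7, Pinehurst 6, Claybrook 5, Stonebridge 3 (total 23).

Oakdale: 2, Rivermont: 7, Pinehurst: 6, Claybrook: 5, Stonebridge: 3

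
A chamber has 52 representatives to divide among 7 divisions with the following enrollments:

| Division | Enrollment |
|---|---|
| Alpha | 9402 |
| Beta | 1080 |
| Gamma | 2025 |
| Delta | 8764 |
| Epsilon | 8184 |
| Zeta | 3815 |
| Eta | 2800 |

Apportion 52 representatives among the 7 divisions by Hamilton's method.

The standard divisor is 36070/52 ≈ 693.654.
Standard quotas: Alpha 13.5543, Beta 1.5570, Gamma 2.9193, Delta 12.6345, Epsilon 11.7984, Zeta 5.4999, Eta 4.0366.
Lower quotas: Alpha 13, Beta 1, Gamma 2, Delta 12, Epsilon 11, Zeta 5, Eta 4 (sum 48, leaving 4 seats).
Remainders in descending order: Gamma 0.9193, Epsilon 0.7984, Delta 0.6345, Beta 0.5570, Alpha 0.5543, Zeta 0.4999, Eta 0.0366.
Largest remainders: Gamma, Epsilon, Delta, Beta receive the extra seats.

Alpha 13, Beta 2, Gamma 3, Delta 13, Epsilon 12, Zeta 5, Eta 4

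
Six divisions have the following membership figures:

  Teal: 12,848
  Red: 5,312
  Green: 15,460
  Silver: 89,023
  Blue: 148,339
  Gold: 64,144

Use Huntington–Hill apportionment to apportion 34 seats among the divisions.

Teal: 1, Red: 1, Green: 2, Silver: 9, Blue: 15, Gold: 6

With divisor 10067: modified quotas Teal 1.276, Red 0.528, Green 1.536, Silver 8.843, Blue 14.735, Gold 6.372.
Geometric-mean thresholds: Teal √(1·2)=1.414, Red (min 1), Green √(1·2)=1.414, Silver √(8·9)=8.485, Blue √(14·15)=14.491, Gold √(6·7)=6.481.
Each quota rounded against its threshold gives Teal 1, Red 1, Green 2, Silver 9, Blue 15, Gold 6 (total 34).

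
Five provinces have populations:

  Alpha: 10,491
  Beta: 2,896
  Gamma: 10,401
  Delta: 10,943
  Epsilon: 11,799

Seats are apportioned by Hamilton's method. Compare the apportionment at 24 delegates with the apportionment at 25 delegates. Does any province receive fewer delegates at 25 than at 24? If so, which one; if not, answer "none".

At 24 seats: Alpha 5, Beta 2, Gamma 5, Delta 6, Epsilon 6.
At 25 seats: Alpha 6, Beta 1, Gamma 6, Delta 6, Epsilon 6.
Beta drops from 2 to 1.

Beta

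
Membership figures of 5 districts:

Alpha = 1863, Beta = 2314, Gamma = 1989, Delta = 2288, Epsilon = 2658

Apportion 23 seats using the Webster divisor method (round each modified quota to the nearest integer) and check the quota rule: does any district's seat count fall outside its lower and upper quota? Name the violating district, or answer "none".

Standard quotas: Alpha 3.856, Beta 4.790, Gamma 4.117, Delta 4.736, Epsilon 5.502.
Webster allocation: Alpha 4, Beta 5, Gamma 4, Delta 5, Epsilon 5.
Every allocation lies between the lower and upper quota.

none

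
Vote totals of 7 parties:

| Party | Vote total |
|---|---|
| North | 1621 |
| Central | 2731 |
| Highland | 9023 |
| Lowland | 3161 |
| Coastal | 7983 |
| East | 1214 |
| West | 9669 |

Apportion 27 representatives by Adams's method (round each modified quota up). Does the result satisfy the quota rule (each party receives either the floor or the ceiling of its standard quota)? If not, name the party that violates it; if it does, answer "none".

none

Standard quotas: North 1.236, Central 2.083, Highland 6.882, Lowland 2.411, Coastal 6.088, East 0.926, West 7.374.
Adams allocation: North 2, Central 2, Highland 6, Lowland 3, Coastal 6, East 1, West 7.
Every allocation lies between the lower and upper quota.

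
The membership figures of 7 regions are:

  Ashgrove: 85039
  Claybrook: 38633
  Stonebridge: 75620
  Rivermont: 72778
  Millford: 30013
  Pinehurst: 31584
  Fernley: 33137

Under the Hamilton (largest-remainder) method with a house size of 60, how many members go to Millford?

5

Total 366804; standard divisor 366804/60 ≈ 6113.4.
Standard quotas: Ashgrove 13.9103, Claybrook 6.3194, Stonebridge 12.3695, Rivermont 11.9047, Millford 4.9094, Pinehurst 5.1664, Fernley 5.4204.
Lower quotas: Ashgrove 13, Claybrook 6, Stonebridge 12, Rivermont 11, Millford 4, Pinehurst 5, Fernley 5 (sum 56, leaving 4 seats).
Remainders in descending order: Ashgrove 0.9103, Millford 0.9094, Rivermont 0.9047, Fernley 0.4204, Stonebridge 0.3695, Claybrook 0.3194, Pinehurst 0.1664.
Largest remainders: Ashgrove, Millford, Rivermont, Fernley receive the extra seats.
Millford receives 5.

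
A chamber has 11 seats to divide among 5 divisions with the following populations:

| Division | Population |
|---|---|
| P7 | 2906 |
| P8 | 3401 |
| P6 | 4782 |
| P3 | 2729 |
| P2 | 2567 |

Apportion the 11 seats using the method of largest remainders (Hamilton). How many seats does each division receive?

P7 2; P8 2; P6 3; P3 2; P2 2

Total 16385; standard divisor 16385/11 ≈ 1489.545.
Standard quotas: P7 1.951, P8 2.283, P6 3.210, P3 1.832, P2 1.723.
Lower quotas: P7 1, P8 2, P6 3, P3 1, P2 1 (sum 8, leaving 3 seats).
Remainders in descending order: P7 0.951, P3 0.832, P2 0.723, P8 0.283, P6 0.210.
The surplus seats go to P7, P3, P2.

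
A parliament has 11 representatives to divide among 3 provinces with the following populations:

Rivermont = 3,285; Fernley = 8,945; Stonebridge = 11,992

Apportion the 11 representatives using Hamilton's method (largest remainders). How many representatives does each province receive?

Rivermont 2, Fernley 4, Stonebridge 5

Standard divisor: 24222 ÷ 11 = 2202.
Standard quotas: Rivermont 1.4918, Fernley 4.0622, Stonebridge 5.4460.
Lower quotas: Rivermont 1, Fernley 4, Stonebridge 5 (sum 10, leaving 1 seat).
Remainders in descending order: Rivermont 0.4918, Stonebridge 0.4460, Fernley 0.0622.
Largest remainder: Rivermont receives the extra seat.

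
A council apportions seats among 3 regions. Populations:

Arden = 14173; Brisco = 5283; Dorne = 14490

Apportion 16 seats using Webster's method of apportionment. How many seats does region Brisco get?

2

Standard divisor 33946/16 ≈ 2121.625; standard quotas: Arden 6.680, Brisco 2.490, Dorne 6.830.
Rounding to the nearest integer gives Arden 7, Brisco 2, Dorne 7 — total 16, matching the house size, so no adjustment is needed.
Brisco receives 2.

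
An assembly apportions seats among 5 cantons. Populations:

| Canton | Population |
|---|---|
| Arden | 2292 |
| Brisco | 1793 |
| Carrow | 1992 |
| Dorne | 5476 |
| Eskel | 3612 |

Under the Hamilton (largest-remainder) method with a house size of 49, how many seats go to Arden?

7

The standard divisor is 15165/49 ≈ 309.49.
Standard quotas: Arden 7.4057, Brisco 5.7934, Carrow 6.4364, Dorne 17.6936, Eskel 11.6708.
Lower quotas: Arden 7, Brisco 5, Carrow 6, Dorne 17, Eskel 11 (sum 46, leaving 3 seats).
Remainders in descending order: Brisco 0.7934, Dorne 0.6936, Eskel 0.6708, Carrow 0.4364, Arden 0.4057.
Largest remainders: Brisco, Dorne, Eskel receive the extra seats.
Arden receives 7.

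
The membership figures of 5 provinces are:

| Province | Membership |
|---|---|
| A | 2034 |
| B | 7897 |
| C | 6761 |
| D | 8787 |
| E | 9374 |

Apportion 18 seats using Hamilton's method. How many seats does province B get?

Standard divisor: 34853 ÷ 18 ≈ 1936.278.
Standard quotas: A 1.0505, B 4.0784, C 3.4918, D 4.5381, E 4.8412.
Lower quotas: A 1, B 4, C 3, D 4, E 4 (sum 16, leaving 2 seats).
Remainders in descending order: E 0.8412, D 0.5381, C 0.4918, B 0.0784, A 0.0505.
Largest remainders: E, D receive the extra seats.
B receives 4.

4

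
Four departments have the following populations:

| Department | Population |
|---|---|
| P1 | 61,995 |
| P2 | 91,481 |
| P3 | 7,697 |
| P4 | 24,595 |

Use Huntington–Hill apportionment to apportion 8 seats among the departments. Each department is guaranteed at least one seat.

With divisor 25859: modified quotas P1 2.397, P2 3.538, P3 0.298, P4 0.951.
Geometric-mean thresholds: P1 √(2·3)=2.449, P2 √(3·4)=3.464, P3 (min 1), P4 (min 1).
Each quota rounded against its threshold gives P1 2, P2 4, P3 1, P4 1 (total 8).

P1: 2, P2: 4, P3: 1, P4: 1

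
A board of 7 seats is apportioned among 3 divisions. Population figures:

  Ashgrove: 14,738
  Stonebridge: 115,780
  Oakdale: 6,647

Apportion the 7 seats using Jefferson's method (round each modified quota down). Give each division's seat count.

Standard divisor 137165/7 ≈ 19595; standard quotas: Ashgrove 0.752, Stonebridge 5.909, Oakdale 0.339.
Rounding down gives 0, 5, 0 = 5 seats, so the divisor must be adjusted.
With modified divisor 15600: modified quotas Ashgrove 0.945, Stonebridge 7.422, Oakdale 0.426.
Rounding down: Ashgrove 0, Stonebridge 7, Oakdale 0 (total 7).

Ashgrove 0, Stonebridge 7, Oakdale 0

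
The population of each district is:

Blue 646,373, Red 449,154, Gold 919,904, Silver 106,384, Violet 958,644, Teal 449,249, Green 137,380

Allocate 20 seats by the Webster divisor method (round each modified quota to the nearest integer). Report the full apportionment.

Blue=4, Red=2, Gold=5, Silver=1, Violet=5, Teal=2, Green=1

Standard divisor 3667088/20 ≈ 183354.4; standard quotas: Blue 3.525, Red 2.450, Gold 5.017, Silver 0.580, Violet 5.228, Teal 2.450, Green 0.749.
Rounding to the nearest integer gives Blue 4, Red 2, Gold 5, Silver 1, Violet 5, Teal 2, Green 1 — total 20, matching the house size, so no adjustment is needed.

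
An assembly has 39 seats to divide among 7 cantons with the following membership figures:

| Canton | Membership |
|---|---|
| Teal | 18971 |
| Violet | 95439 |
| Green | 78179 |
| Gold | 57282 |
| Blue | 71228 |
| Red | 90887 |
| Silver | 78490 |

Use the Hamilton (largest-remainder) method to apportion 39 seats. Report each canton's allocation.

The standard divisor is 490476/39 ≈ 12576.308.
Standard quotas: Teal 1.5085, Violet 7.5888, Green 6.2164, Gold 4.5548, Blue 5.6637, Red 7.2268, Silver 6.2411.
Lower quotas: Teal 1, Violet 7, Green 6, Gold 4, Blue 5, Red 7, Silver 6 (sum 36, leaving 3 seats).
Remainders in descending order: Blue 0.6637, Violet 0.5888, Gold 0.5548, Teal 0.5085, Silver 0.2411, Red 0.2268, Green 0.2164.
Largest remainders: Blue, Violet, Gold receive the extra seats.

Teal=1, Violet=8, Green=6, Gold=5, Blue=6, Red=7, Silver=6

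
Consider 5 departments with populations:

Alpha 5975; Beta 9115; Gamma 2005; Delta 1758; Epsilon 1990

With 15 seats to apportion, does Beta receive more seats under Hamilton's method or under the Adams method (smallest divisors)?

Hamilton: Alpha 4, Beta 7, Gamma 2, Delta 1, Epsilon 1.
Adams: Alpha 4, Beta 6, Gamma 2, Delta 1, Epsilon 2.
Beta gets 7 under Hamilton and 6 under Adams.

Hamilton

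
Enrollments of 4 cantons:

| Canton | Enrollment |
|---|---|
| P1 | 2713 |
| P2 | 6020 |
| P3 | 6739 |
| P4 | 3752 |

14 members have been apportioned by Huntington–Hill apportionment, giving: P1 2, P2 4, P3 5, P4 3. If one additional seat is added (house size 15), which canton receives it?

P2

Priority for the next seat is population ÷ (√(s·(s+1))).
Priorities: P1 1107.578, P2 1346.113, P3 1230.367, P4 1083.109.
Highest priority: P2.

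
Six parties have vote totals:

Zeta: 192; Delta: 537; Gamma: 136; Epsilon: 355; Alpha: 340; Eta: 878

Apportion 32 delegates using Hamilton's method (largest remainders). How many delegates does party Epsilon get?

Standard divisor: 2438 ÷ 32 ≈ 76.188.
Standard quotas: Zeta 2.520, Delta 7.048, Gamma 1.785, Epsilon 4.660, Alpha 4.463, Eta 11.524.
Lower quotas: Zeta 2, Delta 7, Gamma 1, Epsilon 4, Alpha 4, Eta 11 (sum 29, leaving 3 seats).
Remainders in descending order: Gamma 0.785, Epsilon 0.660, Eta 0.524, Zeta 0.520, Alpha 0.463, Delta 0.048.
The surplus seats go to Gamma, Epsilon, Eta.
Epsilon receives 5.

5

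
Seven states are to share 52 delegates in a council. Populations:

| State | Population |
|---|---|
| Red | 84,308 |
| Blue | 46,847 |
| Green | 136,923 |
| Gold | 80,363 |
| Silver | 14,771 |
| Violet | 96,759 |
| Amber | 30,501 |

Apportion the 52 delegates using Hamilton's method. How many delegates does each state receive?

The standard divisor is 490472/52 ≈ 9432.154.
Standard quotas: Red 8.9384, Blue 4.9667, Green 14.5166, Gold 8.5201, Silver 1.5660, Violet 10.2584, Amber 3.2337.
Lower quotas: Red 8, Blue 4, Green 14, Gold 8, Silver 1, Violet 10, Amber 3 (sum 48, leaving 4 seats).
Remainders in descending order: Blue 0.9667, Red 0.9384, Silver 0.5660, Gold 0.5201, Green 0.5166, Violet 0.2584, Amber 0.2337.
Largest remainders: Blue, Red, Silver, Gold receive the extra seats.

Red 9, Blue 5, Green 14, Gold 9, Silver 2, Violet 10, Amber 3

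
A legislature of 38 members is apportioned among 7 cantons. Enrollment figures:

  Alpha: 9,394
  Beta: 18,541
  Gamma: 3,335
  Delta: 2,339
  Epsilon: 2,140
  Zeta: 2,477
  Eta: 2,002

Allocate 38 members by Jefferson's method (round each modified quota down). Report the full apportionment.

Standard divisor 40228/38 ≈ 1058.632; standard quotas: Alpha 8.874, Beta 17.514, Gamma 3.150, Delta 2.209, Epsilon 2.021, Zeta 2.340, Eta 1.891.
Rounding down gives 8, 17, 3, 2, 2, 2, 1 = 35 seats, so the divisor must be adjusted.
With modified divisor 990: modified quotas Alpha 9.489, Beta 18.728, Gamma 3.369, Delta 2.363, Epsilon 2.162, Zeta 2.502, Eta 2.022.
Rounding down: Alpha 9, Beta 18, Gamma 3, Delta 2, Epsilon 2, Zeta 2, Eta 2 (total 38).

Alpha 9, Beta 18, Gamma 3, Delta 2, Epsilon 2, Zeta 2, Eta 2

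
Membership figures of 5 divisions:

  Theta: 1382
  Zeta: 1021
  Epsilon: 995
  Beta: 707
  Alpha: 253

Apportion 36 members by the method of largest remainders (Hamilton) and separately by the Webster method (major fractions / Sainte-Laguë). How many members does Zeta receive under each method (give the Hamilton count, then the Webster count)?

Hamilton: Theta 11, Zeta 9, Epsilon 8, Beta 6, Alpha 2.
Webster: Theta 12, Zeta 8, Epsilon 8, Beta 6, Alpha 2.
Zeta gets 9 under Hamilton and 8 under Webster.

9 and 8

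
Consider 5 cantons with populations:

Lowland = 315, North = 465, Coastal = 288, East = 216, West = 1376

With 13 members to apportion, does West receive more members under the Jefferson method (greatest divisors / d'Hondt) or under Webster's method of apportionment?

Jefferson: Lowland 1, North 2, Coastal 1, East 1, West 8.
Webster: Lowland 2, North 2, Coastal 1, East 1, West 7.
West gets 8 under Jefferson and 7 under Webster.

Jefferson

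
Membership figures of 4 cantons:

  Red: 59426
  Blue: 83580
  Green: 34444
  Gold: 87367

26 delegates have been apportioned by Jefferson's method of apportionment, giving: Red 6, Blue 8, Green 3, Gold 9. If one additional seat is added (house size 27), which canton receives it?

Blue

Priority for the next seat is population ÷ (current seats + 1).
Priorities: Red 8489.429, Blue 9286.667, Green 8611.000, Gold 8736.700.
Highest priority: Blue.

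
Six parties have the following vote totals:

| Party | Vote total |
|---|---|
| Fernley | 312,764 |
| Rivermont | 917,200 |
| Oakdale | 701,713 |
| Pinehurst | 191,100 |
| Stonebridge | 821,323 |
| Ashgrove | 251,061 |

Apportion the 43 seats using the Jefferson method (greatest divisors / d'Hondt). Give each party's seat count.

Fernley 4; Rivermont 13; Oakdale 10; Pinehurst 2; Stonebridge 11; Ashgrove 3

Standard divisor 3195161/43 ≈ 74306.07; standard quotas: Fernley 4.209, Rivermont 12.344, Oakdale 9.444, Pinehurst 2.572, Stonebridge 11.053, Ashgrove 3.379.
Rounding down gives 4, 12, 9, 2, 11, 3 = 41 seats, so the divisor must be adjusted.
With modified divisor 69300: modified quotas Fernley 4.513, Rivermont 13.235, Oakdale 10.126, Pinehurst 2.758, Stonebridge 11.852, Ashgrove 3.623.
Rounding down: Fernley 4, Rivermont 13, Oakdale 10, Pinehurst 2, Stonebridge 11, Ashgrove 3 (total 43).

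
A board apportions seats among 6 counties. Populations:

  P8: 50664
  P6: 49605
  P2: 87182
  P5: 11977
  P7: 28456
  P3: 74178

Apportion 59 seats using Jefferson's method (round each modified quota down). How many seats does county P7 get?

Standard divisor 302062/59 ≈ 5119.695; standard quotas: P8 9.896, P6 9.689, P2 17.029, P5 2.339, P7 5.558, P3 14.489.
Rounding down gives 9, 9, 17, 2, 5, 14 = 56 seats, so the divisor must be adjusted.
With modified divisor 4900: modified quotas P8 10.340, P6 10.123, P2 17.792, P5 2.444, P7 5.807, P3 15.138.
Rounding down: P8 10, P6 10, P2 17, P5 2, P7 5, P3 15 (total 59).
P7 receives 5.

5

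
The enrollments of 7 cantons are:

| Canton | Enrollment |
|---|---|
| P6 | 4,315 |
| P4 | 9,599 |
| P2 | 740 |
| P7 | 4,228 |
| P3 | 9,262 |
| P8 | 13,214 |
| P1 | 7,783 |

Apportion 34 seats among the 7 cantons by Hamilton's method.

Total 49141; standard divisor 49141/34 ≈ 1445.324.
Standard quotas: P6 2.9855, P4 6.6414, P2 0.5120, P7 2.9253, P3 6.4083, P8 9.1426, P1 5.3850.
Lower quotas: P6 2, P4 6, P2 0, P7 2, P3 6, P8 9, P1 5 (sum 30, leaving 4 seats).
Remainders in descending order: P6 0.9855, P7 0.9253, P4 0.6414, P2 0.5120, P3 0.4083, P1 0.3850, P8 0.1426.
The surplus seats go to P6, P7, P4, P2.

P6=3, P4=7, P2=1, P7=3, P3=6, P8=9, P1=5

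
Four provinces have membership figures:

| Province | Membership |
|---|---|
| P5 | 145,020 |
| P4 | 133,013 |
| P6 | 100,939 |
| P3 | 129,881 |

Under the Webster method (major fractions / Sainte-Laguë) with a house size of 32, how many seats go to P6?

Standard divisor 508853/32 ≈ 15901.656; standard quotas: P5 9.120, P4 8.365, P6 6.348, P3 8.168.
Rounding to the nearest integer gives 9, 8, 6, 8 = 31 seats, so the divisor must be adjusted.
With modified divisor 15600: modified quotas P5 9.296, P4 8.526, P6 6.470, P3 8.326.
Rounding to the nearest integer: P5 9, P4 9, P6 6, P3 8 (total 32).
P6 receives 6.

6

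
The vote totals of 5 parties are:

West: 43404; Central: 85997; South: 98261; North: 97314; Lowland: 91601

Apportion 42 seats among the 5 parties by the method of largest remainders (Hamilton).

West=4, Central=9, South=10, North=10, Lowland=9

Total 416577; standard divisor 416577/42 ≈ 9918.5.
Standard quotas: West 4.3761, Central 8.6704, South 9.9068, North 9.8114, Lowland 9.2354.
Lower quotas: West 4, Central 8, South 9, North 9, Lowland 9 (sum 39, leaving 3 seats).
Remainders in descending order: South 0.9068, North 0.8114, Central 0.6704, West 0.3761, Lowland 0.2354.
Largest remainders: South, North, Central receive the extra seats.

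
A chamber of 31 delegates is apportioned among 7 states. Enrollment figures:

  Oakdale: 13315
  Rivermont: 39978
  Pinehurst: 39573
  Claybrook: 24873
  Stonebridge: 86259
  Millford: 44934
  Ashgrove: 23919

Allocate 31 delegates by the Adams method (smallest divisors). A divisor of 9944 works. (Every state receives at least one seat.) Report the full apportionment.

With modified divisor 9944: modified quotas Oakdale 1.339, Rivermont 4.020, Pinehurst 3.980, Claybrook 2.501, Stonebridge 8.674, Millford 4.519, Ashgrove 2.405.
Rounding up: Oakdale 2, Rivermont 5, Pinehurst 4, Claybrook 3, Stonebridge 9, Millford 5, Ashgrove 3 (total 31).

Oakdale 2, Rivermont 5, Pinehurst 4, Claybrook 3, Stonebridge 9, Millford 5, Ashgrove 3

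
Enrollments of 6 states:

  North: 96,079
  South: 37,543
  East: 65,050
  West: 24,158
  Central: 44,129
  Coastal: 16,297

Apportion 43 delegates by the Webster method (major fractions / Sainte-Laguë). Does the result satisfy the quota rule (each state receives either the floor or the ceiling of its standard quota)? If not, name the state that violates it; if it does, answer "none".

Standard quotas: North 14.585, South 5.699, East 9.875, West 3.667, Central 6.699, Coastal 2.474.
Webster allocation: North 14, South 6, East 10, West 4, Central 7, Coastal 2.
Every allocation lies between the lower and upper quota.

none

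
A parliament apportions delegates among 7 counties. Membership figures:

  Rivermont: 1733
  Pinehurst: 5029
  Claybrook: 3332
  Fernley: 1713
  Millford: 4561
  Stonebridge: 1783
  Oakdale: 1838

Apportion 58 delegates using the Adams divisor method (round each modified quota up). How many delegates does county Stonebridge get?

Standard divisor 19989/58 ≈ 344.638; standard quotas: Rivermont 5.028, Pinehurst 14.592, Claybrook 9.668, Fernley 4.970, Millford 13.234, Stonebridge 5.174, Oakdale 5.333.
Rounding up gives 6, 15, 10, 5, 14, 6, 6 = 62 seats, so the divisor must be adjusted.
With modified divisor 360: modified quotas Rivermont 4.814, Pinehurst 13.969, Claybrook 9.256, Fernley 4.758, Millford 12.669, Stonebridge 4.953, Oakdale 5.106.
Rounding up: Rivermont 5, Pinehurst 14, Claybrook 10, Fernley 5, Millford 13, Stonebridge 5, Oakdale 6 (total 58).
Stonebridge receives 5.

5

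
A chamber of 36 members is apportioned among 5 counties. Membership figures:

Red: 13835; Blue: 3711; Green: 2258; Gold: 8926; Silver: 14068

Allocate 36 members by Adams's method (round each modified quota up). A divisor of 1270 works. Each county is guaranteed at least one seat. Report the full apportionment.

With modified divisor 1270: modified quotas Red 10.894, Blue 2.922, Green 1.778, Gold 7.028, Silver 11.077.
Rounding up: Red 11, Blue 3, Green 2, Gold 8, Silver 12 (total 36).

Red=11, Blue=3, Green=2, Gold=8, Silver=12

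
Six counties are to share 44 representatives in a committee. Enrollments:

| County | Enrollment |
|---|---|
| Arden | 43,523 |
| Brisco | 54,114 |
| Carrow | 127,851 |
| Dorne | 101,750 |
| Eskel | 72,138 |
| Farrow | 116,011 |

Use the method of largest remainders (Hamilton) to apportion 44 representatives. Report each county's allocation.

Standard divisor: 515387 ÷ 44 ≈ 11713.341.
Standard quotas: Arden 3.7157, Brisco 4.6199, Carrow 10.9150, Dorne 8.6867, Eskel 6.1586, Farrow 9.9042.
Lower quotas: Arden 3, Brisco 4, Carrow 10, Dorne 8, Eskel 6, Farrow 9 (sum 40, leaving 4 seats).
Remainders in descending order: Carrow 0.9150, Farrow 0.9042, Arden 0.7157, Dorne 0.6867, Brisco 0.6199, Eskel 0.1586.
Largest remainders: Carrow, Farrow, Arden, Dorne receive the extra seats.

Arden 4, Brisco 4, Carrow 11, Dorne 9, Eskel 6, Farrow 10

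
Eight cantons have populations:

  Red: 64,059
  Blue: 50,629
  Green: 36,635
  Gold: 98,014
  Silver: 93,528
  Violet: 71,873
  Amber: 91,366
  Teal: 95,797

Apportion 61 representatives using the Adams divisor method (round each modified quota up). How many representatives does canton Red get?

7

Standard divisor 601901/61 ≈ 9867.23; standard quotas: Red 6.492, Blue 5.131, Green 3.713, Gold 9.933, Silver 9.479, Violet 7.284, Amber 9.260, Teal 9.709.
Rounding up gives 7, 6, 4, 10, 10, 8, 10, 10 = 65 seats, so the divisor must be adjusted.
With modified divisor 10500: modified quotas Red 6.101, Blue 4.822, Green 3.489, Gold 9.335, Silver 8.907, Violet 6.845, Amber 8.702, Teal 9.124.
Rounding up: Red 7, Blue 5, Green 4, Gold 10, Silver 9, Violet 7, Amber 9, Teal 10 (total 61).
Red receives 7.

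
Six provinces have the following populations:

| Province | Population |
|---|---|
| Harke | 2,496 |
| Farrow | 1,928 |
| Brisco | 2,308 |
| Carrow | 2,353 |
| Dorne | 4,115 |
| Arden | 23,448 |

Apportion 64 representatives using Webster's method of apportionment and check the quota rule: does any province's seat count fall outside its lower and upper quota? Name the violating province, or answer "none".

Arden

Standard quotas: Harke 4.359, Farrow 3.367, Brisco 4.031, Carrow 4.109, Dorne 7.186, Arden 40.948.
Webster allocation: Harke 4, Farrow 3, Brisco 4, Carrow 4, Dorne 7, Arden 42.
Arden has quota 40.948 (lower 40, upper 41) but receives 42 — outside the quota interval.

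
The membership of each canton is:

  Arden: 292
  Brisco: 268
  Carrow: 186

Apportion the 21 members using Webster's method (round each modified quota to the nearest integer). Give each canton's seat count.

Arden 8, Brisco 8, Carrow 5

Standard divisor 746/21 ≈ 35.524; standard quotas: Arden 8.220, Brisco 7.544, Carrow 5.236.
Rounding to the nearest integer gives Arden 8, Brisco 8, Carrow 5 — total 21, matching the house size, so no adjustment is needed.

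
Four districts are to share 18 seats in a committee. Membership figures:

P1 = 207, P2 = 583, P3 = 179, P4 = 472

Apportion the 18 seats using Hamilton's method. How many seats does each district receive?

P1: 3; P2: 7; P3: 2; P4: 6

Total 1441; standard divisor 1441/18 ≈ 80.056.
Standard quotas: P1 2.586, P2 7.282, P3 2.236, P4 5.896.
Lower quotas: P1 2, P2 7, P3 2, P4 5 (sum 16, leaving 2 seats).
Remainders in descending order: P4 0.896, P1 0.586, P2 0.282, P3 0.236.
Largest remainders: P4, P1 receive the extra seats.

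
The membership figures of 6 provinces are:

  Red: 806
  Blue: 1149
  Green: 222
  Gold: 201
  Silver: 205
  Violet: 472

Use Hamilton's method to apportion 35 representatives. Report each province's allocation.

Standard divisor: 3055 ÷ 35 ≈ 87.286.
Standard quotas: Red 9.234, Blue 13.164, Green 2.543, Gold 2.303, Silver 2.349, Violet 5.408.
Lower quotas: Red 9, Blue 13, Green 2, Gold 2, Silver 2, Violet 5 (sum 33, leaving 2 seats).
Remainders in descending order: Green 0.543, Violet 0.408, Silver 0.349, Gold 0.303, Red 0.234, Blue 0.164.
The surplus seats go to Green, Violet.

Red 9; Blue 13; Green 3; Gold 2; Silver 2; Violet 6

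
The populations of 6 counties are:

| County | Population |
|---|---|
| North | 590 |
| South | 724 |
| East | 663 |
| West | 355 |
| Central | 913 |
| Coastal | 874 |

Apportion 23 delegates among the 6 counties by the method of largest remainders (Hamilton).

Standard divisor: 4119 ÷ 23 ≈ 179.087.
Standard quotas: North 3.294, South 4.043, East 3.702, West 1.982, Central 5.098, Coastal 4.880.
Lower quotas: North 3, South 4, East 3, West 1, Central 5, Coastal 4 (sum 20, leaving 3 seats).
Remainders in descending order: West 0.982, Coastal 0.880, East 0.702, North 0.294, Central 0.098, South 0.043.
Largest remainders: West, Coastal, East receive the extra seats.

North 3, South 4, East 4, West 2, Central 5, Coastal 5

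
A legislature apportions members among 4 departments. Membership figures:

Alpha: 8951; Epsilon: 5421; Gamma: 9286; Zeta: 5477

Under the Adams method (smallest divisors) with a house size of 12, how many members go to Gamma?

4

Standard divisor 29135/12 ≈ 2427.917; standard quotas: Alpha 3.687, Epsilon 2.233, Gamma 3.825, Zeta 2.256.
Rounding up gives 4, 3, 4, 3 = 14 seats, so the divisor must be adjusted.
With modified divisor 2900: modified quotas Alpha 3.087, Epsilon 1.869, Gamma 3.202, Zeta 1.889.
Rounding up: Alpha 4, Epsilon 2, Gamma 4, Zeta 2 (total 12).
Gamma receives 4.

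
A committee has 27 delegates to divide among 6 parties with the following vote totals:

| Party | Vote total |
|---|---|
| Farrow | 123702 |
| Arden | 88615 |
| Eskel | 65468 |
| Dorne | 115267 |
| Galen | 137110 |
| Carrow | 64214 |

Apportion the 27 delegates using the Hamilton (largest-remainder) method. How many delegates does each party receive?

The standard divisor is 594376/27 ≈ 22013.926.
Standard quotas: Farrow 5.6193, Arden 4.0254, Eskel 2.9739, Dorne 5.2361, Galen 6.2283, Carrow 2.9170.
Lower quotas: Farrow 5, Arden 4, Eskel 2, Dorne 5, Galen 6, Carrow 2 (sum 24, leaving 3 seats).
Remainders in descending order: Eskel 0.9739, Carrow 0.9170, Farrow 0.6193, Dorne 0.2361, Galen 0.2283, Arden 0.0254.
Largest remainders: Eskel, Carrow, Farrow receive the extra seats.

Farrow: 6, Arden: 4, Eskel: 3, Dorne: 5, Galen: 6, Carrow: 3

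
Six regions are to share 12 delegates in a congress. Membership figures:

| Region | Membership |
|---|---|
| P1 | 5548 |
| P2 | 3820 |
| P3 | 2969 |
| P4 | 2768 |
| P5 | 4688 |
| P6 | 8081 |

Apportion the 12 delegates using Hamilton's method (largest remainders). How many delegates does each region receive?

Total 27874; standard divisor 27874/12 ≈ 2322.833.
Standard quotas: P1 2.3885, P2 1.6445, P3 1.2782, P4 1.1916, P5 2.0182, P6 3.4789.
Lower quotas: P1 2, P2 1, P3 1, P4 1, P5 2, P6 3 (sum 10, leaving 2 seats).
Remainders in descending order: P2 0.6445, P6 0.4789, P1 0.3885, P3 0.2782, P4 0.1916, P5 0.0182.
The surplus seats go to P2, P6.

P1 2, P2 2, P3 1, P4 1, P5 2, P6 4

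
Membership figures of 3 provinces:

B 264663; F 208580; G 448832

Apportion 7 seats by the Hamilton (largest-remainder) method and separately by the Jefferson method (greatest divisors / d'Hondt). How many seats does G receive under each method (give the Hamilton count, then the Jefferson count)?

Hamilton: B 2, F 2, G 3.
Jefferson: B 2, F 1, G 4.
G gets 3 under Hamilton and 4 under Jefferson.

3 and 4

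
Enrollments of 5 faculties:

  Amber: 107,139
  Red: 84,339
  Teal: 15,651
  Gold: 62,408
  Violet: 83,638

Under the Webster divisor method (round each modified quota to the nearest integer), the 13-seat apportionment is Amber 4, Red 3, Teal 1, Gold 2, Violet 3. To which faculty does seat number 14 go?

Priority for the next seat is population ÷ (current seats + 0.5).
Priorities: Amber 23808.667, Red 24096.857, Teal 10434.000, Gold 24963.200, Violet 23896.571.
Highest priority: Gold.

Gold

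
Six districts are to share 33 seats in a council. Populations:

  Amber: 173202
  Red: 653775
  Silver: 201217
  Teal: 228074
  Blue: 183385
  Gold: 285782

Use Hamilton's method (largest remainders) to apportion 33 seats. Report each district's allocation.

Amber 3, Red 13, Silver 4, Teal 4, Blue 4, Gold 5

Total 1725435; standard divisor 1725435/33 ≈ 52285.909.
Standard quotas: Amber 3.3126, Red 12.5038, Silver 3.8484, Teal 4.3621, Blue 3.5074, Gold 5.4658.
Lower quotas: Amber 3, Red 12, Silver 3, Teal 4, Blue 3, Gold 5 (sum 30, leaving 3 seats).
Remainders in descending order: Silver 0.8484, Blue 0.5074, Red 0.5038, Gold 0.4658, Teal 0.3621, Amber 0.3126.
Largest remainders: Silver, Blue, Red receive the extra seats.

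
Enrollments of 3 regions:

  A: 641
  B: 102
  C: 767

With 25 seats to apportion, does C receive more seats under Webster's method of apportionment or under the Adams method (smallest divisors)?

Webster: A 10, B 2, C 13.
Adams: A 11, B 2, C 12.
C gets 13 under Webster and 12 under Adams.

Webster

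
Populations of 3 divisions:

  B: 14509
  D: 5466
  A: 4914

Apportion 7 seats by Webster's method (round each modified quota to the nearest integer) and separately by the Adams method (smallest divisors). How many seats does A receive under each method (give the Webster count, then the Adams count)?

Webster: B 4, D 2, A 1.
Adams: B 3, D 2, A 2.
A gets 1 under Webster and 2 under Adams.

1 and 2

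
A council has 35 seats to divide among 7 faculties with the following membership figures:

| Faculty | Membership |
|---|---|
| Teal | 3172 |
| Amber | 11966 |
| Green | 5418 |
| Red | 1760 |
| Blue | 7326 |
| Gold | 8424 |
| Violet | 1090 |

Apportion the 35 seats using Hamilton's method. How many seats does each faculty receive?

Teal 3, Amber 11, Green 5, Red 2, Blue 6, Gold 7, Violet 1

Total 39156; standard divisor 39156/35 ≈ 1118.743.
Standard quotas: Teal 2.8353, Amber 10.6959, Green 4.8429, Red 1.5732, Blue 6.5484, Gold 7.5299, Violet 0.9743.
Lower quotas: Teal 2, Amber 10, Green 4, Red 1, Blue 6, Gold 7, Violet 0 (sum 30, leaving 5 seats).
Remainders in descending order: Violet 0.9743, Green 0.8429, Teal 0.8353, Amber 0.6959, Red 0.5732, Blue 0.5484, Gold 0.5299.
Largest remainders: Violet, Green, Teal, Amber, Red receive the extra seats.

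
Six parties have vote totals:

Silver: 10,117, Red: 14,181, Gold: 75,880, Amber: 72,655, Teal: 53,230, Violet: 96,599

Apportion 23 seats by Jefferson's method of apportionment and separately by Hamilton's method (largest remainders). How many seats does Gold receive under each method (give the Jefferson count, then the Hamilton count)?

6 and 5

Jefferson: Silver 0, Red 1, Gold 6, Amber 5, Teal 4, Violet 7.
Hamilton: Silver 1, Red 1, Gold 5, Amber 5, Teal 4, Violet 7.
Gold gets 6 under Jefferson and 5 under Hamilton.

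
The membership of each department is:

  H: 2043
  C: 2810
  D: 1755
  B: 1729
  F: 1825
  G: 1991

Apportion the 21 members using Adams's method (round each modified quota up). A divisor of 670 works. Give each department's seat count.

With modified divisor 670: modified quotas H 3.049, C 4.194, D 2.619, B 2.581, F 2.724, G 2.972.
Rounding up: H 4, C 5, D 3, B 3, F 3, G 3 (total 21).

H: 4, C: 5, D: 3, B: 3, F: 3, G: 3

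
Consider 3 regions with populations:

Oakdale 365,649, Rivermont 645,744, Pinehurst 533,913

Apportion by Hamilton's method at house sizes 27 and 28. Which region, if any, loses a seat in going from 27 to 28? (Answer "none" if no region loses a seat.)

Oakdale

At 27 seats: Oakdale 7, Rivermont 11, Pinehurst 9.
At 28 seats: Oakdale 6, Rivermont 12, Pinehurst 10.
Oakdale drops from 7 to 6.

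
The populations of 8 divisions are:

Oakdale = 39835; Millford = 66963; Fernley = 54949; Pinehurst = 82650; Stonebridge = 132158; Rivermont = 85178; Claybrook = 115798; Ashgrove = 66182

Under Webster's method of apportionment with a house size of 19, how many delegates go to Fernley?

Standard divisor 643713/19 ≈ 33879.632; standard quotas: Oakdale 1.176, Millford 1.976, Fernley 1.622, Pinehurst 2.440, Stonebridge 3.901, Rivermont 2.514, Claybrook 3.418, Ashgrove 1.953.
Rounding to the nearest integer gives Oakdale 1, Millford 2, Fernley 2, Pinehurst 2, Stonebridge 4, Rivermont 3, Claybrook 3, Ashgrove 2 — total 19, matching the house size, so no adjustment is needed.
Fernley receives 2.

2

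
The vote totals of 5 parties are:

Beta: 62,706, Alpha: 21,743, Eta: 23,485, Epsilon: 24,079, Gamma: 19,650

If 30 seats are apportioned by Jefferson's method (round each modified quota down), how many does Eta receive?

Standard divisor 151663/30 ≈ 5055.433; standard quotas: Beta 12.404, Alpha 4.301, Eta 4.645, Epsilon 4.763, Gamma 3.887.
Rounding down gives 12, 4, 4, 4, 3 = 27 seats, so the divisor must be adjusted.
With modified divisor 4760: modified quotas Beta 13.174, Alpha 4.568, Eta 4.934, Epsilon 5.059, Gamma 4.128.
Rounding down: Beta 13, Alpha 4, Eta 4, Epsilon 5, Gamma 4 (total 30).
Eta receives 4.

4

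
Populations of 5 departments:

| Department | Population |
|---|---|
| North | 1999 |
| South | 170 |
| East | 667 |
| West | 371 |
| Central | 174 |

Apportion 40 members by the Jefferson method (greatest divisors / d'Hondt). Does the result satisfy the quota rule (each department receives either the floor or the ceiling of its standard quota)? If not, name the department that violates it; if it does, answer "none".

Standard quotas: North 23.650, South 2.011, East 7.891, West 4.389, Central 2.059.
Jefferson allocation: North 24, South 2, East 8, West 4, Central 2.
Every allocation lies between the lower and upper quota.

none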